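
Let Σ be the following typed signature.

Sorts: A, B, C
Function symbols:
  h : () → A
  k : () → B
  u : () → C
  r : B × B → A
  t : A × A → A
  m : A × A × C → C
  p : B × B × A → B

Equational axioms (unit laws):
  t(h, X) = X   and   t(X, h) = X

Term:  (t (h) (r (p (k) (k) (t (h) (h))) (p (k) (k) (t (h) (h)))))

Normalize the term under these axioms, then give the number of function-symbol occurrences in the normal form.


size = 9

1. (t (h) (r (p (k) (k) (t (h) (h))) (p (k) (k) (t (h) (h)))))  →  (r (p (k) (k) (t (h) (h))) (p (k) (k) (t (h) (h))))
2. (r (p (k) (k) (t (h) (h))) (p (k) (k) (t (h) (h))))  →  (r (p (k) (k) (h)) (p (k) (k) (t (h) (h))))
3. (r (p (k) (k) (h)) (p (k) (k) (t (h) (h))))  →  (r (p (k) (k) (h)) (p (k) (k) (h)))
normal form: (r (p (k) (k) (h)) (p (k) (k) (h)))


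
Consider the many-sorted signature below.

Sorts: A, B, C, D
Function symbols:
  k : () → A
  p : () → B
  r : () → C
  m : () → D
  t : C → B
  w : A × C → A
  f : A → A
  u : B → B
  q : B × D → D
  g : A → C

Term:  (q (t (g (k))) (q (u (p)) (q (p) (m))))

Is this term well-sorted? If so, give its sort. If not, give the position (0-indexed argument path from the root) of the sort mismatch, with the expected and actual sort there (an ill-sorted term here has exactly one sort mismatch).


well-sorted; sort = D

      (k) : A
    (g (k)) : C
  (t (g (k))) : B
      (p) : B
    (u (p)) : B
      (p) : B
      (m) : D
    (q (p) (m)) : D
  (q (u (p)) (q (p) (m))) : D
(q (t (g (k))) (q (u (p)) (q (p) (m)))) : D


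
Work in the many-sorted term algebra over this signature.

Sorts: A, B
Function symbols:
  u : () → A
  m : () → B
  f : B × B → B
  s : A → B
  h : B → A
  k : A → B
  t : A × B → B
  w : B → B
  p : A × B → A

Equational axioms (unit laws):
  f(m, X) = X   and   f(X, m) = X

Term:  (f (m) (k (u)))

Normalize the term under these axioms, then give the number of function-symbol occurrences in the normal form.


1. (f (m) (k (u)))  →  (k (u))
normal form: (k (u))

size = 2


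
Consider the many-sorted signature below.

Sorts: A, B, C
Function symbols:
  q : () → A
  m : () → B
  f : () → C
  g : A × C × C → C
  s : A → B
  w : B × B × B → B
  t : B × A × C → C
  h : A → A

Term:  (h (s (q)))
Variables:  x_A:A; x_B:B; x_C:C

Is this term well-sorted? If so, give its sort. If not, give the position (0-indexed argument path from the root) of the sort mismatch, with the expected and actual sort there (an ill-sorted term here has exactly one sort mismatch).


    (q) : A
  (s (q)) : B
(h (s (q))) : ✗ arg 0 at [0] has sort B, expected A

ill-sorted at position [0]: expected A, got B


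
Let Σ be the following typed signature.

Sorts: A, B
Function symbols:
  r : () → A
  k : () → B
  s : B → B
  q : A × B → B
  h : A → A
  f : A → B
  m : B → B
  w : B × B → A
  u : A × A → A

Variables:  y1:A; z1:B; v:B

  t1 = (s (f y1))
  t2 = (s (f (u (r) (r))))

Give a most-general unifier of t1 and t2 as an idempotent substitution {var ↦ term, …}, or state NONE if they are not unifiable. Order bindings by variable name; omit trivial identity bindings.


{y1 ↦ (u (r) (r))}


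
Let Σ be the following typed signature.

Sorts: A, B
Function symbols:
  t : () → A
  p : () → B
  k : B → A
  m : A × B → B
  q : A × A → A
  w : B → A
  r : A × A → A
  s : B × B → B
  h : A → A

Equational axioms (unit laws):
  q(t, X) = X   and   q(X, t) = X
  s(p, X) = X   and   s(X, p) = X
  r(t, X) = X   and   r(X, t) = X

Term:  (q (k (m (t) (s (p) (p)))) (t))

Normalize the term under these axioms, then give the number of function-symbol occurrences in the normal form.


size = 4

1. (q (k (m (t) (s (p) (p)))) (t))  →  (k (m (t) (s (p) (p))))
2. (k (m (t) (s (p) (p))))  →  (k (m (t) (p)))
normal form: (k (m (t) (p)))


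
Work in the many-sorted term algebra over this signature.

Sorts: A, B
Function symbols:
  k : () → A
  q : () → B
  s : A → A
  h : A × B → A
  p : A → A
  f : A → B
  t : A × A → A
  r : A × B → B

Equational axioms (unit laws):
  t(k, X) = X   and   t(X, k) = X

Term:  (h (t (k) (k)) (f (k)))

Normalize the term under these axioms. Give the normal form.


normal form = (h (k) (f (k)))

1. (h (t (k) (k)) (f (k)))  →  (h (k) (f (k)))


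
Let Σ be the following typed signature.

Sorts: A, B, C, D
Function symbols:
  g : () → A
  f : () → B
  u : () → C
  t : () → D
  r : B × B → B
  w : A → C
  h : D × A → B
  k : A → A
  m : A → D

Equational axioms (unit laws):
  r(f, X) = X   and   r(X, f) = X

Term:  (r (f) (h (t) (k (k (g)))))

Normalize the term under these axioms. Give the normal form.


normal form = (h (t) (k (k (g))))

1. (r (f) (h (t) (k (k (g)))))  →  (h (t) (k (k (g))))


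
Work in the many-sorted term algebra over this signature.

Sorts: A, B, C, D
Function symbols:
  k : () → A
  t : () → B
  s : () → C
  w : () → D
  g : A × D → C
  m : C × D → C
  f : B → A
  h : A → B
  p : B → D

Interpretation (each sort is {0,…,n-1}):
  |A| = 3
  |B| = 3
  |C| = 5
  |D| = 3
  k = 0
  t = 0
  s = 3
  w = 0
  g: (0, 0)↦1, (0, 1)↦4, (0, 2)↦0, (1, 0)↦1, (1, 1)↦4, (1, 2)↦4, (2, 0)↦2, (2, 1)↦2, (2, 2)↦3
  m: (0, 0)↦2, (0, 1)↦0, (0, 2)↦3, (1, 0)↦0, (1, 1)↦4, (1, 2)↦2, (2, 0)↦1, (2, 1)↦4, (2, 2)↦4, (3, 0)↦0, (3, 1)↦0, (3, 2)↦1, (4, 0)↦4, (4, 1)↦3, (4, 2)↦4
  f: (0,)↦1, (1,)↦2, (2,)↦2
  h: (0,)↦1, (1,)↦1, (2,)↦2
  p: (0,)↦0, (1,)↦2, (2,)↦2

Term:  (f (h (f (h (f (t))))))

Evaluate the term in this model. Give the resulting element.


  t = 0
  (f (t)) = f(0,) = 1
  (h (f (t))) = h(1,) = 1
  (f (h (f (t)))) = f(1,) = 2
  (h (f (h (f (t))))) = h(2,) = 2
  (f (h (f (h (f (t)))))) = f(2,) = 2

value = 2


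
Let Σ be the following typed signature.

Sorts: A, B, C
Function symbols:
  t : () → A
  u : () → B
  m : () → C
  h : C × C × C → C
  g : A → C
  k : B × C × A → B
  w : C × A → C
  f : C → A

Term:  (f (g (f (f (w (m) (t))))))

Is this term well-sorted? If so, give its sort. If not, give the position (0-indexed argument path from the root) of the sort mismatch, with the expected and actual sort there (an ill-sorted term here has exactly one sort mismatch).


ill-sorted at position [0, 0, 0]: expected C, got A

          (m) : C
          (t) : A
        (w (m) (t)) : C
      (f (w (m) (t))) : A
    (f (f (w (m) (t)))) : ✗ arg 0 at [0, 0, 0] has sort A, expected C


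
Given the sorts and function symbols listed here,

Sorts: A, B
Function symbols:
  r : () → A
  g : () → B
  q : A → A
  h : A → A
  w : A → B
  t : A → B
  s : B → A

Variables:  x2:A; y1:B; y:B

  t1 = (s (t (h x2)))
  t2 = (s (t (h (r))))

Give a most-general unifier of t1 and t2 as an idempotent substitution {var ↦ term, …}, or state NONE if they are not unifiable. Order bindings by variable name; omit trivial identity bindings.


{x2 ↦ (r)}


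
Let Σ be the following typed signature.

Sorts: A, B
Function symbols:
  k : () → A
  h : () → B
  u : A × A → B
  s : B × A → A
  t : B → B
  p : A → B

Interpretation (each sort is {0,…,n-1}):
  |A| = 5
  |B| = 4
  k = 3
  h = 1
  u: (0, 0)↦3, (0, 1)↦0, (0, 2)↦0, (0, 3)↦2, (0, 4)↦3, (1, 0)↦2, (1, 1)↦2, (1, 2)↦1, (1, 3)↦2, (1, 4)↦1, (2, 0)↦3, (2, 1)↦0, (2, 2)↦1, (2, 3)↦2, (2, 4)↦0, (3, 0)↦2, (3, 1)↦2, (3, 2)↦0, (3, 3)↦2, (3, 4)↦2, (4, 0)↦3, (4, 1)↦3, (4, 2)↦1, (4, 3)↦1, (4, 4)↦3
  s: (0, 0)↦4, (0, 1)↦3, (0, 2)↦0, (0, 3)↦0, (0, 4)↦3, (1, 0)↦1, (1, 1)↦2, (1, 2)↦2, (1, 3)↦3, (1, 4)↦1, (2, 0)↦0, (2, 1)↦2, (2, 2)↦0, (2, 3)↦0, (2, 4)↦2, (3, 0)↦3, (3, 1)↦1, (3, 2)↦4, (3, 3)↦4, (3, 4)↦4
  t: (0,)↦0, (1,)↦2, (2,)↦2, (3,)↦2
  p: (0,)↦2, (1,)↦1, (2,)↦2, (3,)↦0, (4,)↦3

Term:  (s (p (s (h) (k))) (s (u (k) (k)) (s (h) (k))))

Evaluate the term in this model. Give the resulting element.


value = 4

  h = 1
  k = 3
  (s (h) (k)) = s(1, 3) = 3
  (p (s (h) (k))) = p(3,) = 0
  k = 3
  k = 3
  (u (k) (k)) = u(3, 3) = 2
  h = 1
  k = 3
  (s (h) (k)) = s(1, 3) = 3
  (s (u (k) (k)) (s (h) (k))) = s(2, 3) = 0
  (s (p (s (h) (k))) (s (u (k) (k)) (s (h) (k)))) = s(0, 0) = 4


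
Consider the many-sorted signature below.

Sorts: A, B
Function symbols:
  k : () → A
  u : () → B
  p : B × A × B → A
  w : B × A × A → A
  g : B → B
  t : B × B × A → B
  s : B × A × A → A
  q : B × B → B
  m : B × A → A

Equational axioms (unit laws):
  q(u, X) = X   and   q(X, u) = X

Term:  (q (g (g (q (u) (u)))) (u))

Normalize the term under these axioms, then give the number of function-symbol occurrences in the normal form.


1. (q (g (g (q (u) (u)))) (u))  →  (g (g (q (u) (u))))
2. (g (g (q (u) (u))))  →  (g (g (u)))
normal form: (g (g (u)))

size = 3


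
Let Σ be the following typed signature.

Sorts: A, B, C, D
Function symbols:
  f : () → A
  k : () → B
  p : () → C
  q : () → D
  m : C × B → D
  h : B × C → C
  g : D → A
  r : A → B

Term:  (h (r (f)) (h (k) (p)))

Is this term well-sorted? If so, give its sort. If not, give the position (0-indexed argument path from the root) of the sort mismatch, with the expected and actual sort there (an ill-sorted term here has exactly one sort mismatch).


well-sorted; sort = C

    (f) : A
  (r (f)) : B
    (k) : B
    (p) : C
  (h (k) (p)) : C
(h (r (f)) (h (k) (p))) : C


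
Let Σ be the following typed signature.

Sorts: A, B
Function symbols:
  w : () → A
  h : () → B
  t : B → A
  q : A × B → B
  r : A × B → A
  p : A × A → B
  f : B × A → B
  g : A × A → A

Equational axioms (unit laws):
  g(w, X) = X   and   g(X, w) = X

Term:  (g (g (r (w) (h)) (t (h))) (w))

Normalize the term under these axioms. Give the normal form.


normal form = (g (r (w) (h)) (t (h)))

1. (g (g (r (w) (h)) (t (h))) (w))  →  (g (r (w) (h)) (t (h)))


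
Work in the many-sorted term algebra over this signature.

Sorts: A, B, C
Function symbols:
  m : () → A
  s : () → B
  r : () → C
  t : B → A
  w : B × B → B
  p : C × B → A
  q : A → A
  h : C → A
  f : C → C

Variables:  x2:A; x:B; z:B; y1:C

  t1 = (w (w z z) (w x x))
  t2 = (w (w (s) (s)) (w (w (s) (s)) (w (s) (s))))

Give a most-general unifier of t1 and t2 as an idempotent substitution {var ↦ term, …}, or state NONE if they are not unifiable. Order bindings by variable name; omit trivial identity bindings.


{x ↦ (w (s) (s)), z ↦ (s)}


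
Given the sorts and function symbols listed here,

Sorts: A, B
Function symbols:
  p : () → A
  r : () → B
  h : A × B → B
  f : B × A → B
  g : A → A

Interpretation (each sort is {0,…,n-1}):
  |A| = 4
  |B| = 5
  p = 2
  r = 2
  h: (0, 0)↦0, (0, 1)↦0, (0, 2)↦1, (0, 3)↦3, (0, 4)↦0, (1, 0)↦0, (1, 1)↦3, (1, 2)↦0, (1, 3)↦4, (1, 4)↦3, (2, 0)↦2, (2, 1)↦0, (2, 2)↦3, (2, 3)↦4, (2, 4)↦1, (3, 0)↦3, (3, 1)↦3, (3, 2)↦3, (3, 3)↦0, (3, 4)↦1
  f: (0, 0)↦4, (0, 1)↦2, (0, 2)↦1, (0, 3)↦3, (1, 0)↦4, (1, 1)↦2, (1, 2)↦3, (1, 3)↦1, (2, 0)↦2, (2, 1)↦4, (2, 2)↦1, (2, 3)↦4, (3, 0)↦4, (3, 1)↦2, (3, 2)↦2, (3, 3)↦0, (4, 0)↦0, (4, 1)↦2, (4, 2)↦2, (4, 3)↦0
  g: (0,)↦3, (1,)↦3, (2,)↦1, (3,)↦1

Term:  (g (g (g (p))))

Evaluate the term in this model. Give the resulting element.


  p = 2
  (g (p)) = g(2,) = 1
  (g (g (p))) = g(1,) = 3
  (g (g (g (p)))) = g(3,) = 1

value = 1


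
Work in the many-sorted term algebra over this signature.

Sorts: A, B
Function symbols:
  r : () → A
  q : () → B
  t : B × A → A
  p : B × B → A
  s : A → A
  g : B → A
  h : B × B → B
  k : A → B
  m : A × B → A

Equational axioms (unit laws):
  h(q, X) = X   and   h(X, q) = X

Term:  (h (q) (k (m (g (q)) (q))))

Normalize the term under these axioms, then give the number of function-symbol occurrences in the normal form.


1. (h (q) (k (m (g (q)) (q))))  →  (k (m (g (q)) (q)))
normal form: (k (m (g (q)) (q)))

size = 5


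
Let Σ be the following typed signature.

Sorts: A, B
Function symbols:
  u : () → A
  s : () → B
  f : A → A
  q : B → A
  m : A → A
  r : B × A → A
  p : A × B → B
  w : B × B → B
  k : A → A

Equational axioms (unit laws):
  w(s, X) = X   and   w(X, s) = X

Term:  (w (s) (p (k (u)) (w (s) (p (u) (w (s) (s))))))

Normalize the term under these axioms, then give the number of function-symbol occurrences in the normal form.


1. (w (s) (p (k (u)) (w (s) (p (u) (w (s) (s))))))  →  (p (k (u)) (w (s) (p (u) (w (s) (s)))))
2. (p (k (u)) (w (s) (p (u) (w (s) (s)))))  →  (p (k (u)) (p (u) (w (s) (s))))
3. (p (k (u)) (p (u) (w (s) (s))))  →  (p (k (u)) (p (u) (s)))
normal form: (p (k (u)) (p (u) (s)))

size = 6


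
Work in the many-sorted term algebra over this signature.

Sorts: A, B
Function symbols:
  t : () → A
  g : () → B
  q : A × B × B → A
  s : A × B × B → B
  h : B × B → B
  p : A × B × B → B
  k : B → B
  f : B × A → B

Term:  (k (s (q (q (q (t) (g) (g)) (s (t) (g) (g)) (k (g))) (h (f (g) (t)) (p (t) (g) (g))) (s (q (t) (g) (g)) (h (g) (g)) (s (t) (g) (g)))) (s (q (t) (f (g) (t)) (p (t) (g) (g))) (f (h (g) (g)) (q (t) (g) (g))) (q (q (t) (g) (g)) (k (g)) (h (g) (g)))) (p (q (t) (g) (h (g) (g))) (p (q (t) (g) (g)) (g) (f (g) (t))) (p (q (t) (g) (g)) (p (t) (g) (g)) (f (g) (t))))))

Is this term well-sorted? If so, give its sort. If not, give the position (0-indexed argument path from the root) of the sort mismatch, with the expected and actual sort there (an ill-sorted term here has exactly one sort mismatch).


          (t) : A
          (g) : B
          (g) : B
        (q (t) (g) (g)) : A
          (t) : A
          (g) : B
          (g) : B
        (s (t) (g) (g)) : B
          (g) : B
        (k (g)) : B
      (q (q (t) (g) (g)) (s (t) (g) (g)) (k (g))) : A
          (g) : B
          (t) : A
        (f (g) (t)) : B
          (t) : A
          (g) : B
          (g) : B
        (p (t) (g) (g)) : B
      (h (f (g) (t)) (p (t) (g) (g))) : B
          (t) : A
          (g) : B
          (g) : B
        (q (t) (g) (g)) : A
          (g) : B
          (g) : B
        (h (g) (g)) : B
          (t) : A
          (g) : B
          (g) : B
        (s (t) (g) (g)) : B
      (s (q (t) (g) (g)) (h (g) (g)) (s (t) (g) (g))) : B
    (q (q (q (t) (g) (g)) (s (t) (g) (g)) (k (g))) (h (f (g) (t)) (p (t) (g) (g))) (s (q (t) (g) (g)) (h (g) (g)) (s (t) (g) (g)))) : A
        (t) : A
          (g) : B
          (t) : A
        (f (g) (t)) : B
          (t) : A
          (g) : B
          (g) : B
        (p (t) (g) (g)) : B
      (q (t) (f (g) (t)) (p (t) (g) (g))) : A
          (g) : B
          (g) : B
        (h (g) (g)) : B
          (t) : A
          (g) : B
          (g) : B
        (q (t) (g) (g)) : A
      (f (h (g) (g)) (q (t) (g) (g))) : B
          (t) : A
          (g) : B
          (g) : B
        (q (t) (g) (g)) : A
          (g) : B
        (k (g)) : B
          (g) : B
          (g) : B
        (h (g) (g)) : B
      (q (q (t) (g) (g)) (k (g)) (h (g) (g))) : A
    (s (q (t) (f (g) (t)) (p (t) (g) (g))) (f (h (g) (g)) (q (t) (g) (g))) (q (q (t) (g) (g)) (k (g)) (h (g) (g)))) : ✗ arg 2 at [0, 1, 2] has sort A, expected B
        (t) : A
        (g) : B
          (g) : B
          (g) : B
        (h (g) (g)) : B
      (q (t) (g) (h (g) (g))) : A
          (t) : A
          (g) : B
          (g) : B
        (q (t) (g) (g)) : A
        (g) : B
          (g) : B
          (t) : A
        (f (g) (t)) : B
      (p (q (t) (g) (g)) (g) (f (g) (t))) : B
          (t) : A
          (g) : B
          (g) : B
        (q (t) (g) (g)) : A
          (t) : A
          (g) : B
          (g) : B
        (p (t) (g) (g)) : B
          (g) : B
          (t) : A
        (f (g) (t)) : B
      (p (q (t) (g) (g)) (p (t) (g) (g)) (f (g) (t))) : B
    (p (q (t) (g) (h (g) (g))) (p (q (t) (g) (g)) (g) (f (g) (t))) (p (q (t) (g) (g)) (p (t) (g) (g)) (f (g) (t)))) : B

ill-sorted at position [0, 1, 2]: expected B, got A


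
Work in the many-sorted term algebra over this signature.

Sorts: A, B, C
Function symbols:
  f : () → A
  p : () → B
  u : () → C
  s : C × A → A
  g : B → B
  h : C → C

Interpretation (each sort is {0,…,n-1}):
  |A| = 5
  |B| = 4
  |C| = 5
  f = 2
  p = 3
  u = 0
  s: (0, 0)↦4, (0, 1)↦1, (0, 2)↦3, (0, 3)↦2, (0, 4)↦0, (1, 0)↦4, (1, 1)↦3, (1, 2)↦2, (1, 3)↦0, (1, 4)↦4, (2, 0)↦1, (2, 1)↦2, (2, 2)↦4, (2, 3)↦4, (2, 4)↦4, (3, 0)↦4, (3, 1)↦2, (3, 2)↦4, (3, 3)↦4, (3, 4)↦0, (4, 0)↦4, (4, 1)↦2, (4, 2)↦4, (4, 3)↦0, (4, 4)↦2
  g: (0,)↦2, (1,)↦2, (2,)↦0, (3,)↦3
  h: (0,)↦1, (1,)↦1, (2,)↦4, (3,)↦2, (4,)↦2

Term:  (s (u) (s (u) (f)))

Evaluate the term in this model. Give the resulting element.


value = 2

  u = 0
  u = 0
  f = 2
  (s (u) (f)) = s(0, 2) = 3
  (s (u) (s (u) (f))) = s(0, 3) = 2


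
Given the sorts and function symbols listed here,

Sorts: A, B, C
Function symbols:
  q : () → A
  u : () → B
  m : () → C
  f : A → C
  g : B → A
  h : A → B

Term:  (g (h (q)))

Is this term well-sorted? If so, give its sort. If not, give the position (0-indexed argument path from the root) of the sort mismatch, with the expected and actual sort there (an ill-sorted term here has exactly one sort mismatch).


    (q) : A
  (h (q)) : B
(g (h (q))) : A

well-sorted; sort = A


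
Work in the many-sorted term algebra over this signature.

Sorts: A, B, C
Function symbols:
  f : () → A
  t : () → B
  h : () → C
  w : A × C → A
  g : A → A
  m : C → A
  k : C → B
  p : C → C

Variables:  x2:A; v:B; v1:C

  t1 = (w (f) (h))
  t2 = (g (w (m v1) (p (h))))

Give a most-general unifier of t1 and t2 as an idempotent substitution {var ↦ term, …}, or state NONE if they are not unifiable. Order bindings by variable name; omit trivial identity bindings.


NONE (not unifiable)

head clash or occurs-check failure — not unifiable


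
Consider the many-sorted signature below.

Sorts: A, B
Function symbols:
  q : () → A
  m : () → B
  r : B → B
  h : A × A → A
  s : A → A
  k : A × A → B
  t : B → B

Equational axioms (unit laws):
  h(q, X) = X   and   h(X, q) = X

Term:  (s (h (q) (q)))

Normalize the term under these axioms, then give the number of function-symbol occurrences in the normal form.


size = 2

1. (s (h (q) (q)))  →  (s (q))
normal form: (s (q))


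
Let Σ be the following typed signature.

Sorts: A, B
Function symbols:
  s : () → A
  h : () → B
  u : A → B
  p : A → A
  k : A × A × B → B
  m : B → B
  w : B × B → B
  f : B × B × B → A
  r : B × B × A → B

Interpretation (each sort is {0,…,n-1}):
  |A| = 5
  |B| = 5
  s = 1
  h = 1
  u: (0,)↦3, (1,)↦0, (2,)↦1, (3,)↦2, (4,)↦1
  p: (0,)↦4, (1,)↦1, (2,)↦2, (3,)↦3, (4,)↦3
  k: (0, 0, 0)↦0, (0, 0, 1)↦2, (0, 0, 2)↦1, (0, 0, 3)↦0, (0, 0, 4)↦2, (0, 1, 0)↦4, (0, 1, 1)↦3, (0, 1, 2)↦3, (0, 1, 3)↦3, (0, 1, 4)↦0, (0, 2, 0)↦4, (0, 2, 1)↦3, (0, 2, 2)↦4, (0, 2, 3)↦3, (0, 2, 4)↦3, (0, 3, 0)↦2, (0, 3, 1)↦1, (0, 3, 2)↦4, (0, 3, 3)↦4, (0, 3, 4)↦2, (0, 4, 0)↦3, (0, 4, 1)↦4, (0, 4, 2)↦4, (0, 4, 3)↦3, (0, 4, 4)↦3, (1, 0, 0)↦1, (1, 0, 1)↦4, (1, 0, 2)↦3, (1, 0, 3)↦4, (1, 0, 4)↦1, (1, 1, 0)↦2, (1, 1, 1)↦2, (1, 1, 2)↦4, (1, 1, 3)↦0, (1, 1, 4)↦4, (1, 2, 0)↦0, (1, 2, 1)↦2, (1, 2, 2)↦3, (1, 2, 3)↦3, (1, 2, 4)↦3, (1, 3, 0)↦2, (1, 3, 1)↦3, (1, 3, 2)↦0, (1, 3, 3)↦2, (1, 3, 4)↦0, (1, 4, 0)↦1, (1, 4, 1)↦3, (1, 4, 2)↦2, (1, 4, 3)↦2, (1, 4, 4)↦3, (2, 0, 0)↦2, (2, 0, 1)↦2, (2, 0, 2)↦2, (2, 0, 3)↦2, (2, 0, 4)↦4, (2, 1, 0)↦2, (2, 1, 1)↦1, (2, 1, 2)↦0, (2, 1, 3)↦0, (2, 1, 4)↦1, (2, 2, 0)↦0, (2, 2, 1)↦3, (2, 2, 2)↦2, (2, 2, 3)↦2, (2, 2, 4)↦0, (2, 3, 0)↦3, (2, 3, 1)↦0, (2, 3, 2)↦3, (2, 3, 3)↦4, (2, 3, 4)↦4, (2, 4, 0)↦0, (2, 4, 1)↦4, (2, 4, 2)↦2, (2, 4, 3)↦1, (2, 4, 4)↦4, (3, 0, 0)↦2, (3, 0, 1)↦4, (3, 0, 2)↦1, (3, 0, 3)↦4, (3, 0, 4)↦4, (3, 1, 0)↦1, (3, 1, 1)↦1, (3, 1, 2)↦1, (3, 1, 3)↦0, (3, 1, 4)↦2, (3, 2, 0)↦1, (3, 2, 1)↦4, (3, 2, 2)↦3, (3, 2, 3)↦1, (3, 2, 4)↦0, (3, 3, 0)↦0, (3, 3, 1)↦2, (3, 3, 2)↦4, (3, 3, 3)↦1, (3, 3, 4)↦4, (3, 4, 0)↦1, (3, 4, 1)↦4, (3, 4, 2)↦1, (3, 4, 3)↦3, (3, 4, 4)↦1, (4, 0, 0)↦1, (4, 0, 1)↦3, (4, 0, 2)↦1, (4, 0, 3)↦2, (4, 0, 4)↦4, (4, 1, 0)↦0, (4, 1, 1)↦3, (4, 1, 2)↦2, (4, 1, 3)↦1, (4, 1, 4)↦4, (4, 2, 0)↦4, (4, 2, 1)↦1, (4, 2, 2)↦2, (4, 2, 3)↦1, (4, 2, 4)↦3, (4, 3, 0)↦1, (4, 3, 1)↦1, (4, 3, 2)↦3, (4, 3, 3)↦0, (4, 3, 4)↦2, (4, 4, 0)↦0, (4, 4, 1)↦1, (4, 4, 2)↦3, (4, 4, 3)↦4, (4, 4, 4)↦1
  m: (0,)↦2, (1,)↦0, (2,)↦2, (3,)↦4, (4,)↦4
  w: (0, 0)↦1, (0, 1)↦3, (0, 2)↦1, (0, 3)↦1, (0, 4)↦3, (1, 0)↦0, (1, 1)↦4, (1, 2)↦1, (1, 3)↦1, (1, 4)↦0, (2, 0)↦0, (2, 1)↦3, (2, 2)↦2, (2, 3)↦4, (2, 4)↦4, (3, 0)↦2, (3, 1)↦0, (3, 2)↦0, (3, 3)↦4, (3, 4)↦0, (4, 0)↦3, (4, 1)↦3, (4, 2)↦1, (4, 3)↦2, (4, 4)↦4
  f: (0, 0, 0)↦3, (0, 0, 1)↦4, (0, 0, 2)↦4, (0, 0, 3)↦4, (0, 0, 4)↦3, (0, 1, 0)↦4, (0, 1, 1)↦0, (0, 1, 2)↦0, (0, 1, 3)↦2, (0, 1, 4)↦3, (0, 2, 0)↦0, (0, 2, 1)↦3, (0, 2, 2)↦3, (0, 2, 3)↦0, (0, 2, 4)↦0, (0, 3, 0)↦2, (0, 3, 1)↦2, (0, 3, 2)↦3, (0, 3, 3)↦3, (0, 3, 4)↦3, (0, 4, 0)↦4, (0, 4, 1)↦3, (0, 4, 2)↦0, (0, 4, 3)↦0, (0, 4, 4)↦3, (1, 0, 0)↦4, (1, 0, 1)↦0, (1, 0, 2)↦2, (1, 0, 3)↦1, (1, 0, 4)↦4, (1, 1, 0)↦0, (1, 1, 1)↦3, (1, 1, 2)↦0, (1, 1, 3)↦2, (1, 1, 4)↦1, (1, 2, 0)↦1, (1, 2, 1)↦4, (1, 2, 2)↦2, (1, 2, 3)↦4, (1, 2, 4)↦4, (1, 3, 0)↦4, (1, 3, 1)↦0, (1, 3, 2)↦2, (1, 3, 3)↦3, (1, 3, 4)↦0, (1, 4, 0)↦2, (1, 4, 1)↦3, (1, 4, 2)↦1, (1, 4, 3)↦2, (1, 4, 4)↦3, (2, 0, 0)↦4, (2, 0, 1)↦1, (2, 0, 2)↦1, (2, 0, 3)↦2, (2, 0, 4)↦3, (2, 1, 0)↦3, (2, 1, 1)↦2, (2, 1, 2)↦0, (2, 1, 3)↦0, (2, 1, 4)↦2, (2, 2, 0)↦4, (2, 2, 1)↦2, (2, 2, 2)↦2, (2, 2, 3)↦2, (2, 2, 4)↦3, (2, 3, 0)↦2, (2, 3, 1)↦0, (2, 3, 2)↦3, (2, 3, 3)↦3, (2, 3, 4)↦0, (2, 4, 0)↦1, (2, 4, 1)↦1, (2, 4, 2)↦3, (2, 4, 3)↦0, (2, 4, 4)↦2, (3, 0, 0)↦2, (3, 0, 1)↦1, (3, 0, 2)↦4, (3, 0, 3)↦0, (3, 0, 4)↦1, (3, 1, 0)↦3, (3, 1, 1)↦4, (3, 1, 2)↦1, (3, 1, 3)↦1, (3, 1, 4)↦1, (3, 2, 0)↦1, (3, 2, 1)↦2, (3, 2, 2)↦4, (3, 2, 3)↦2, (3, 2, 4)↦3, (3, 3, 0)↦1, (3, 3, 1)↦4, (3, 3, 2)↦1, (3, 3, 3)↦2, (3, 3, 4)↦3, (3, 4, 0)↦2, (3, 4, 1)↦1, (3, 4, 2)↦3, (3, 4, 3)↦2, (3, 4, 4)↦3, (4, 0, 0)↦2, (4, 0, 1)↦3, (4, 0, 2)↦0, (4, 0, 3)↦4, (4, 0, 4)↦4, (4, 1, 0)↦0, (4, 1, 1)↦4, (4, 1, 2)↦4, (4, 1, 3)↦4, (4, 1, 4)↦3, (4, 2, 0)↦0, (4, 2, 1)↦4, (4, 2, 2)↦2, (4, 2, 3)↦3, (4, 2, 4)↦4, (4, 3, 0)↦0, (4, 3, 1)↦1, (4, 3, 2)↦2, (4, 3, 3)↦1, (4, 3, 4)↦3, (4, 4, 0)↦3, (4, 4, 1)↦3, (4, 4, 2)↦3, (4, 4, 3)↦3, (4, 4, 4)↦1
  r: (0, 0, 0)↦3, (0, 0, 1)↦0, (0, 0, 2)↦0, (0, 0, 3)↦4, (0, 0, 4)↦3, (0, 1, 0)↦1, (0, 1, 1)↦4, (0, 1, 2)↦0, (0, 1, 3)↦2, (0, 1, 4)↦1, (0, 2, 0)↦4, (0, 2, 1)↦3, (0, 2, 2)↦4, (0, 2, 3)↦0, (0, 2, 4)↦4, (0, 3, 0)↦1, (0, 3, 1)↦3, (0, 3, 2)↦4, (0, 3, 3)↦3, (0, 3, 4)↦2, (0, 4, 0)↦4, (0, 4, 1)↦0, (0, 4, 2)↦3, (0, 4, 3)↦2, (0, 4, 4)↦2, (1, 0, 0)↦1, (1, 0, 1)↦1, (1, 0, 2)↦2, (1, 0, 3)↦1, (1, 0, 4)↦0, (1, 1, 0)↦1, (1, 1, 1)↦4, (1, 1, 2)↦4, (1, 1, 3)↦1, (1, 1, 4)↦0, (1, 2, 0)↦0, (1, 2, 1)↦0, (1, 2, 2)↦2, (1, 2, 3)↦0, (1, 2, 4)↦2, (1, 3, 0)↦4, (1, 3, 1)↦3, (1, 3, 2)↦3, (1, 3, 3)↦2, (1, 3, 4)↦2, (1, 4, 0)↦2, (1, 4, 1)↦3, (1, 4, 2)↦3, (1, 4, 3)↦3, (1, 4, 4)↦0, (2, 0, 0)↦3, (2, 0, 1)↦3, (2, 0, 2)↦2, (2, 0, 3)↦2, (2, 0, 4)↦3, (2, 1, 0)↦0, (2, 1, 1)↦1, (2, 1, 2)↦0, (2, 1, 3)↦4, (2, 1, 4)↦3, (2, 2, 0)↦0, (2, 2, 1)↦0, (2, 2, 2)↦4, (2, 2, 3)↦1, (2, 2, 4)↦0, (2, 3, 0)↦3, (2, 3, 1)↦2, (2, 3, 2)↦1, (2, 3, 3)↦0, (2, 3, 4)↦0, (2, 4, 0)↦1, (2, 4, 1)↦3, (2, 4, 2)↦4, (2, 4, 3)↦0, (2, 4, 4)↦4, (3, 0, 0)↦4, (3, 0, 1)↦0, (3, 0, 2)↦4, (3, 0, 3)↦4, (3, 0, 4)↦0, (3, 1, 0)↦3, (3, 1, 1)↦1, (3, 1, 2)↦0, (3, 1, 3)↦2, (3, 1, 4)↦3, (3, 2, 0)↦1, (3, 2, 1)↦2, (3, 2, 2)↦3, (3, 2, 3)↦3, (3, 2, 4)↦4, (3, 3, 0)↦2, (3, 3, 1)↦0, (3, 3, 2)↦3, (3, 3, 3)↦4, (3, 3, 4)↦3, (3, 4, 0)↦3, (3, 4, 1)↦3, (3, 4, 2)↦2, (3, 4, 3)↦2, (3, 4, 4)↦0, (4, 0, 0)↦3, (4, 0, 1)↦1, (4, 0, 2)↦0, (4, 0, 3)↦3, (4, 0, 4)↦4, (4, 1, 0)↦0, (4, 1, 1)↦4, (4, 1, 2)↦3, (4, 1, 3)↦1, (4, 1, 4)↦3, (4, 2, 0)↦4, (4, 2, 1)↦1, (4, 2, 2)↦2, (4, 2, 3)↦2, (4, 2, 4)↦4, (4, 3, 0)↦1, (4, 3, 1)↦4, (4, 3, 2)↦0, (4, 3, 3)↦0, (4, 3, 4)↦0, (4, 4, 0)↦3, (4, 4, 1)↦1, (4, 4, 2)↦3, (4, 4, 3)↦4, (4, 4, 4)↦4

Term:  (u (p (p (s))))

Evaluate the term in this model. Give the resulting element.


  s = 1
  (p (s)) = p(1,) = 1
  (p (p (s))) = p(1,) = 1
  (u (p (p (s)))) = u(1,) = 0

value = 0


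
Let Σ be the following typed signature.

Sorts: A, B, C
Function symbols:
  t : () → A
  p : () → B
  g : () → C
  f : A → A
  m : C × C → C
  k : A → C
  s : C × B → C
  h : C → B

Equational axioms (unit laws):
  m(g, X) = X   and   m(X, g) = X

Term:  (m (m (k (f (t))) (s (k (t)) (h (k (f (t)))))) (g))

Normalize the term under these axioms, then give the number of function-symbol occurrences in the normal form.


1. (m (m (k (f (t))) (s (k (t)) (h (k (f (t)))))) (g))  →  (m (k (f (t))) (s (k (t)) (h (k (f (t))))))
normal form: (m (k (f (t))) (s (k (t)) (h (k (f (t))))))

size = 11


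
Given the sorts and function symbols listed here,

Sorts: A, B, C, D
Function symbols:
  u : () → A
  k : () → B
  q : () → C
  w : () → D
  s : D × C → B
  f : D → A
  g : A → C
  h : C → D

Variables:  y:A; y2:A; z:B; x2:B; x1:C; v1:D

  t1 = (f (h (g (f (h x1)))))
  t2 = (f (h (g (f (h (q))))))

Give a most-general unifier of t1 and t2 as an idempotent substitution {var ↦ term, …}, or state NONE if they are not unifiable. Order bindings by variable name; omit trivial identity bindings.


{x1 ↦ (q)}


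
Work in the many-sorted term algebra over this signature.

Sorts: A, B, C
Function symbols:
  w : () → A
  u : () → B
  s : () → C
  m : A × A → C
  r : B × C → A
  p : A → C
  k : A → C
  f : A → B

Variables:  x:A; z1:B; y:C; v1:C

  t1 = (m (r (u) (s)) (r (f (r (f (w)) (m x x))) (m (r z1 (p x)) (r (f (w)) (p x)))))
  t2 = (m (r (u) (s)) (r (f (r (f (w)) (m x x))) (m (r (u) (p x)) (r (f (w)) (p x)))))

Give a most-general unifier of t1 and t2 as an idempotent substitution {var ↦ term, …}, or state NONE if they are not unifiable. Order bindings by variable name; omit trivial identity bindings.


{z1 ↦ (u)}


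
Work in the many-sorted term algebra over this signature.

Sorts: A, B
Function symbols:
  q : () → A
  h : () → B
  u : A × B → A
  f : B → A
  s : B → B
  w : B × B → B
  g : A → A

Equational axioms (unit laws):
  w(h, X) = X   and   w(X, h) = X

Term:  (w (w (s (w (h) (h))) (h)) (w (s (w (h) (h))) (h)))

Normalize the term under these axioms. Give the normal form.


1. (w (w (s (w (h) (h))) (h)) (w (s (w (h) (h))) (h)))  →  (w (s (w (h) (h))) (w (s (w (h) (h))) (h)))
2. (w (s (w (h) (h))) (w (s (w (h) (h))) (h)))  →  (w (s (h)) (w (s (w (h) (h))) (h)))
3. (w (s (h)) (w (s (w (h) (h))) (h)))  →  (w (s (h)) (s (w (h) (h))))
4. (w (s (h)) (s (w (h) (h))))  →  (w (s (h)) (s (h)))

normal form = (w (s (h)) (s (h)))


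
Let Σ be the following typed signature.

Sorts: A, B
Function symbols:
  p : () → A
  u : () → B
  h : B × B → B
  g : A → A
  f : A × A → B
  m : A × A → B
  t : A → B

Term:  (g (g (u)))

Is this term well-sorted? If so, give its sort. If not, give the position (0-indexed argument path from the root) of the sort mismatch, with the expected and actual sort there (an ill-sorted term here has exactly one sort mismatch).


    (u) : B
  (g (u)) : ✗ arg 0 at [0, 0] has sort B, expected A

ill-sorted at position [0, 0]: expected A, got B


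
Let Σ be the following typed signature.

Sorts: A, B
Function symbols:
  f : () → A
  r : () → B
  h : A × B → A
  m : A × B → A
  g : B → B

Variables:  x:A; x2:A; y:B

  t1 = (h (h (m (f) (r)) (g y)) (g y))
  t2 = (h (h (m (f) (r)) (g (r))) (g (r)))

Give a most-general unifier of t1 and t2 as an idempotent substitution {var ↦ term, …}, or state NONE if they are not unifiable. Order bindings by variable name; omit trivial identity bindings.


{y ↦ (r)}


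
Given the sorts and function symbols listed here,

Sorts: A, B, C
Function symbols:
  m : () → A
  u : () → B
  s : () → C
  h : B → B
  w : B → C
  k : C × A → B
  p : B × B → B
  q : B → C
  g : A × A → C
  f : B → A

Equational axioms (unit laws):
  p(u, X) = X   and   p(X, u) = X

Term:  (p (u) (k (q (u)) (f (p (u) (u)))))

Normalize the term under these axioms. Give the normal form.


1. (p (u) (k (q (u)) (f (p (u) (u)))))  →  (k (q (u)) (f (p (u) (u))))
2. (k (q (u)) (f (p (u) (u))))  →  (k (q (u)) (f (u)))

normal form = (k (q (u)) (f (u)))


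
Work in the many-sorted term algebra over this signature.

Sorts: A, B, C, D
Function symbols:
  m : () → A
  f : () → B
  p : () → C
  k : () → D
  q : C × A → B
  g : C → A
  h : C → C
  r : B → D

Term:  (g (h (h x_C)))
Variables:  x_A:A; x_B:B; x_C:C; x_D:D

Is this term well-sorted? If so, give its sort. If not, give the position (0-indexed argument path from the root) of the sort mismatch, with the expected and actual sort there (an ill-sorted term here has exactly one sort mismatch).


well-sorted; sort = A

      x_C : C
    (h x_C) : C
  (h (h x_C)) : C
(g (h (h x_C))) : A


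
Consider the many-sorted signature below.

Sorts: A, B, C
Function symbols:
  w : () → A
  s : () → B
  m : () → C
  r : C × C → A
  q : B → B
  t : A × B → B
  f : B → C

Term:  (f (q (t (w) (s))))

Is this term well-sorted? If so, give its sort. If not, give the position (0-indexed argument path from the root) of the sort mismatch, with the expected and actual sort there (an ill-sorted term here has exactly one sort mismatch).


well-sorted; sort = C

      (w) : A
      (s) : B
    (t (w) (s)) : B
  (q (t (w) (s))) : B
(f (q (t (w) (s)))) : C


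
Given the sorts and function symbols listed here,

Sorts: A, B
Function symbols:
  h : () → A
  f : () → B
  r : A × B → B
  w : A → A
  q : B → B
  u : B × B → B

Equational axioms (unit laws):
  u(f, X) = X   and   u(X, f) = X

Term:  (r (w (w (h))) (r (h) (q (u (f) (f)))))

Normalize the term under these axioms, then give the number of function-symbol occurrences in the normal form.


1. (r (w (w (h))) (r (h) (q (u (f) (f)))))  →  (r (w (w (h))) (r (h) (q (f))))
normal form: (r (w (w (h))) (r (h) (q (f))))

size = 8


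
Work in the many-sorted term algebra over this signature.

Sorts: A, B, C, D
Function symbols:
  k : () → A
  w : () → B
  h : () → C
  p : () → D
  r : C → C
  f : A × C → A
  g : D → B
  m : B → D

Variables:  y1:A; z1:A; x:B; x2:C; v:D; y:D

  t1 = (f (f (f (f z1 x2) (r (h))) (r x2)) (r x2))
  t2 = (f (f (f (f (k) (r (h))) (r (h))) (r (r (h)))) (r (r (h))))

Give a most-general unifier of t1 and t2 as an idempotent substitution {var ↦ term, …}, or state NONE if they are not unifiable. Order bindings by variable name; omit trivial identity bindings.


{x2 ↦ (r (h)), z1 ↦ (k)}


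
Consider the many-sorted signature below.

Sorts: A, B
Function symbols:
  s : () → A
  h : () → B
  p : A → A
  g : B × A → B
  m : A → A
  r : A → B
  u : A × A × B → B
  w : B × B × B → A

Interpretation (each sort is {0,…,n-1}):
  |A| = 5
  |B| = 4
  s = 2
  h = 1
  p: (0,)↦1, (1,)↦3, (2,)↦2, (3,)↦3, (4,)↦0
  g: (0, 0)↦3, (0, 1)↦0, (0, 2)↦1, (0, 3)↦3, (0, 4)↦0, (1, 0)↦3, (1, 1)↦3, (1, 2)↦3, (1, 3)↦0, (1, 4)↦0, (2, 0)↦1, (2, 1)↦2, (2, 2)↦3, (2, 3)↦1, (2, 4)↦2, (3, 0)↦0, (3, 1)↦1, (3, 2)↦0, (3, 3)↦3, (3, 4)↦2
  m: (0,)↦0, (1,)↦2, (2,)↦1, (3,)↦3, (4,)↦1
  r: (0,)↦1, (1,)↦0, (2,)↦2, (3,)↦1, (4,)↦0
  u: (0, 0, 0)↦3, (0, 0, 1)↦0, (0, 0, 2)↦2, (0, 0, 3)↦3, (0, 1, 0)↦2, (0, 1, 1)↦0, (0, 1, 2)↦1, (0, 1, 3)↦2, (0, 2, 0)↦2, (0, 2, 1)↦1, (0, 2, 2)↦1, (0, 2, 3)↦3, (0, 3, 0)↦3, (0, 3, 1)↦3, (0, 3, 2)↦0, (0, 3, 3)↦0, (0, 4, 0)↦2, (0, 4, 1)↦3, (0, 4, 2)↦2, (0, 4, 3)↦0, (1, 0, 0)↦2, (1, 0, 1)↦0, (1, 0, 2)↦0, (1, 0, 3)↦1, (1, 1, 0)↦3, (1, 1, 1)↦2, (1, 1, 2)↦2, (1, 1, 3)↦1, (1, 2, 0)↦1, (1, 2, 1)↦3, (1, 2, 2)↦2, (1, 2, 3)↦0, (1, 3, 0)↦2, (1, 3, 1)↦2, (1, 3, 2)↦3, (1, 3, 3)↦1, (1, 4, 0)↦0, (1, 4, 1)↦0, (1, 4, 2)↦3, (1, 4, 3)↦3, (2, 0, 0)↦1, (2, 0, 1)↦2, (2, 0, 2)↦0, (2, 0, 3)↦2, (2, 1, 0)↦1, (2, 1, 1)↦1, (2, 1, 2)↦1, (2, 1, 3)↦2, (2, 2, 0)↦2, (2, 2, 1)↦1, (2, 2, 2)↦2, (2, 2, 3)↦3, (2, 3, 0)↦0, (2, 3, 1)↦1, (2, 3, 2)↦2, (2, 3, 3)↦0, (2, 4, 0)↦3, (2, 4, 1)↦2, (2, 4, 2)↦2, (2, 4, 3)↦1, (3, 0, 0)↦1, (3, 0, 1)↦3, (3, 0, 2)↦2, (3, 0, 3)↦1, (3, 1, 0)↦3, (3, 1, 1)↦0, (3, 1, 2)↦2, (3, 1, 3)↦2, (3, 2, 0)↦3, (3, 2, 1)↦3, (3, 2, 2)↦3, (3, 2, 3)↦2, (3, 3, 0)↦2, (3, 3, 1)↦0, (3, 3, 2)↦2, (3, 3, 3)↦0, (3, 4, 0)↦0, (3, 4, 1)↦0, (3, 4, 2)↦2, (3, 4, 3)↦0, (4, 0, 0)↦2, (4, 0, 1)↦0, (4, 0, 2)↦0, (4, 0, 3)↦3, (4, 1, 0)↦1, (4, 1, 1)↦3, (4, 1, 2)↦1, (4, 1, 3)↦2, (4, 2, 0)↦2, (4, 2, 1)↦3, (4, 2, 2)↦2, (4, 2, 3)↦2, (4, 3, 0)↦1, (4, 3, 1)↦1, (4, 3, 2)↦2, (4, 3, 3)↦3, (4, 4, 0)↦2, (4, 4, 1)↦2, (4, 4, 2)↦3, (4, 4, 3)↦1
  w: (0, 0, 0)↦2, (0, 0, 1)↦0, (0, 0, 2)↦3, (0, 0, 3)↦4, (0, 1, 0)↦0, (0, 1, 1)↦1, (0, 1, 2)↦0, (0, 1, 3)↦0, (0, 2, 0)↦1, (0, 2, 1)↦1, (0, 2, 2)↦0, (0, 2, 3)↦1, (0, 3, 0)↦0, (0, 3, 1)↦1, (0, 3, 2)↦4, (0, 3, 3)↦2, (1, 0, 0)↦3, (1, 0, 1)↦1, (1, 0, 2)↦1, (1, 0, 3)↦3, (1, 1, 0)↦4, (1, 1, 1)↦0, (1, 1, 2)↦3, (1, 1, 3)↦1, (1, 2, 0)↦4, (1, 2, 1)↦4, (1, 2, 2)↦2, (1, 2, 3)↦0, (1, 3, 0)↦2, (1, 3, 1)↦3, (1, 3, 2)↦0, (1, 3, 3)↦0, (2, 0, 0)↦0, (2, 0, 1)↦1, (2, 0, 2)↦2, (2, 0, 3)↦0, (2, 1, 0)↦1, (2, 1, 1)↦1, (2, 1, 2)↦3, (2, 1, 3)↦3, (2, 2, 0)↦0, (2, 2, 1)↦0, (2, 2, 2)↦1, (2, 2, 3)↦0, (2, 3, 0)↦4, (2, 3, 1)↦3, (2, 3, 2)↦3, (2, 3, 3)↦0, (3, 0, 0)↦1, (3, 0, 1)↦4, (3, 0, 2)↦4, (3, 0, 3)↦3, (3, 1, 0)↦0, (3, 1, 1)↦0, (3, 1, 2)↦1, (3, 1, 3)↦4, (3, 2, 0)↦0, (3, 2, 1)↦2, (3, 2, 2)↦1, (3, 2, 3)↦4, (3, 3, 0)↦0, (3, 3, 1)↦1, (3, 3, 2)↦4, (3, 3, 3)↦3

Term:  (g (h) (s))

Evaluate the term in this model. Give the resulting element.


value = 3

  h = 1
  s = 2
  (g (h) (s)) = g(1, 2) = 3


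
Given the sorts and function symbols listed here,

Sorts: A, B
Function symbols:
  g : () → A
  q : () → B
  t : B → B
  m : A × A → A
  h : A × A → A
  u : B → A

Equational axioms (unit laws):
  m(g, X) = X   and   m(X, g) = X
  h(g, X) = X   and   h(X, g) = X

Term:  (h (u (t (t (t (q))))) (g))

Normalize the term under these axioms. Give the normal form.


normal form = (u (t (t (t (q)))))

1. (h (u (t (t (t (q))))) (g))  →  (u (t (t (t (q)))))


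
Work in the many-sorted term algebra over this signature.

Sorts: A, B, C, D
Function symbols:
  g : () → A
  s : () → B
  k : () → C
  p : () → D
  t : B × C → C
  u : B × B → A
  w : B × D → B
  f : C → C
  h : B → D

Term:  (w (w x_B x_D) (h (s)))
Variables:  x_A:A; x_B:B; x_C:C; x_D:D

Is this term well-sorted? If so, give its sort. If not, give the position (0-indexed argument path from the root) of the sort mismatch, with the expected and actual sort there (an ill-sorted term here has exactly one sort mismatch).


well-sorted; sort = B

    x_B : B
    x_D : D
  (w x_B x_D) : B
    (s) : B
  (h (s)) : D
(w (w x_B x_D) (h (s))) : B


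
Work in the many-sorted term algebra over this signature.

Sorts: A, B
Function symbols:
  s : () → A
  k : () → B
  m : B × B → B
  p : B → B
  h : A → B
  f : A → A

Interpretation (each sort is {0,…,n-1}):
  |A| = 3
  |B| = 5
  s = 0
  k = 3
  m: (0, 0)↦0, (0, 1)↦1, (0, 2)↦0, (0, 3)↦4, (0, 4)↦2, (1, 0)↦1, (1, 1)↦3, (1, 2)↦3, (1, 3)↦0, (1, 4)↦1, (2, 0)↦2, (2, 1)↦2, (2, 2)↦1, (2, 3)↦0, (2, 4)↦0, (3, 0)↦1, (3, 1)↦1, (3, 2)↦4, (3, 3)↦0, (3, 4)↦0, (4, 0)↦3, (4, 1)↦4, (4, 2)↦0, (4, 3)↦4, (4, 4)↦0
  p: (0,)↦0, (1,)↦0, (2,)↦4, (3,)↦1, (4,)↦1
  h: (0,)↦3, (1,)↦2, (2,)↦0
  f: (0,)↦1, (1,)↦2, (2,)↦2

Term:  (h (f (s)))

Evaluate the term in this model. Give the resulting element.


  s = 0
  (f (s)) = f(0,) = 1
  (h (f (s))) = h(1,) = 2

value = 2


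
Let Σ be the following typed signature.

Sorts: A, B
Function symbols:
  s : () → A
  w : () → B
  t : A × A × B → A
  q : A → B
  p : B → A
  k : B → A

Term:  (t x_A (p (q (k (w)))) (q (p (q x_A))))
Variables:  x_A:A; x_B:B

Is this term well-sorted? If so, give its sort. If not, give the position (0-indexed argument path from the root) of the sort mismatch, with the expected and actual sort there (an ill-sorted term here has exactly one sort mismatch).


well-sorted; sort = A

  x_A : A
        (w) : B
      (k (w)) : A
    (q (k (w))) : B
  (p (q (k (w)))) : A
        x_A : A
      (q x_A) : B
    (p (q x_A)) : A
  (q (p (q x_A))) : B
(t x_A (p (q (k (w)))) (q (p (q x_A)))) : A


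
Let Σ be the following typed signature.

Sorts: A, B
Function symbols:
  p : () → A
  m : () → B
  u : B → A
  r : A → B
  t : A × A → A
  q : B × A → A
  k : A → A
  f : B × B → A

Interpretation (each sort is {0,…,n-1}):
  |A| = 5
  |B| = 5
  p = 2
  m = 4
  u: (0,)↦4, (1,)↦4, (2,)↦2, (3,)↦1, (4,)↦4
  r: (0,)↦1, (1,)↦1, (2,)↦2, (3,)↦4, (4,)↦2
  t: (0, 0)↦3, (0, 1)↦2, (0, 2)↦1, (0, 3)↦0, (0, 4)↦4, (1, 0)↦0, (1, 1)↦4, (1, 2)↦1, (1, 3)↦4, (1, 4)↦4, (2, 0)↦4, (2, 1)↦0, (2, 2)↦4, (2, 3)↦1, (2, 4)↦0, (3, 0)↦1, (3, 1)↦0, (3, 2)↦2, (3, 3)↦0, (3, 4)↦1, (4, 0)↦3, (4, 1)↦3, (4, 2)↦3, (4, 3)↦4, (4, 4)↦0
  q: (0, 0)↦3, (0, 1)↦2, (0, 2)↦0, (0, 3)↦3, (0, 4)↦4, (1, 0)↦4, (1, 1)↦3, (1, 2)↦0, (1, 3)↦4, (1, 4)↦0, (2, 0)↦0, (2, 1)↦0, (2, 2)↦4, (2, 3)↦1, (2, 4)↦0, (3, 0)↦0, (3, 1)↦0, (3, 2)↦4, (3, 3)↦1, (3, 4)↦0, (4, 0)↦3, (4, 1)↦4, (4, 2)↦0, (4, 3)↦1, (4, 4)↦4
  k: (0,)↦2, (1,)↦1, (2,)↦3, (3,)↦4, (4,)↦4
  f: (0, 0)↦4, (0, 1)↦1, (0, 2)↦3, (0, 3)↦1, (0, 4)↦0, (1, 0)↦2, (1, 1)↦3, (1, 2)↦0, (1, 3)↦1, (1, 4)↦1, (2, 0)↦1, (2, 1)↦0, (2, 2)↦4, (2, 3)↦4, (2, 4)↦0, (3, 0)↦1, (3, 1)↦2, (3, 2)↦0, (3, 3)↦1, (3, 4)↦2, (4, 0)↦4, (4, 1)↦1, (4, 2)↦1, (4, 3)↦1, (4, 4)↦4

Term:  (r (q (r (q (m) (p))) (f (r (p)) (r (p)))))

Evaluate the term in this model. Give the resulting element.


value = 1

  m = 4
  p = 2
  (q (m) (p)) = q(4, 2) = 0
  (r (q (m) (p))) = r(0,) = 1
  p = 2
  (r (p)) = r(2,) = 2
  p = 2
  (r (p)) = r(2,) = 2
  (f (r (p)) (r (p))) = f(2, 2) = 4
  (q (r (q (m) (p))) (f (r (p)) (r (p)))) = q(1, 4) = 0
  (r (q (r (q (m) (p))) (f (r (p)) (r (p))))) = r(0,) = 1


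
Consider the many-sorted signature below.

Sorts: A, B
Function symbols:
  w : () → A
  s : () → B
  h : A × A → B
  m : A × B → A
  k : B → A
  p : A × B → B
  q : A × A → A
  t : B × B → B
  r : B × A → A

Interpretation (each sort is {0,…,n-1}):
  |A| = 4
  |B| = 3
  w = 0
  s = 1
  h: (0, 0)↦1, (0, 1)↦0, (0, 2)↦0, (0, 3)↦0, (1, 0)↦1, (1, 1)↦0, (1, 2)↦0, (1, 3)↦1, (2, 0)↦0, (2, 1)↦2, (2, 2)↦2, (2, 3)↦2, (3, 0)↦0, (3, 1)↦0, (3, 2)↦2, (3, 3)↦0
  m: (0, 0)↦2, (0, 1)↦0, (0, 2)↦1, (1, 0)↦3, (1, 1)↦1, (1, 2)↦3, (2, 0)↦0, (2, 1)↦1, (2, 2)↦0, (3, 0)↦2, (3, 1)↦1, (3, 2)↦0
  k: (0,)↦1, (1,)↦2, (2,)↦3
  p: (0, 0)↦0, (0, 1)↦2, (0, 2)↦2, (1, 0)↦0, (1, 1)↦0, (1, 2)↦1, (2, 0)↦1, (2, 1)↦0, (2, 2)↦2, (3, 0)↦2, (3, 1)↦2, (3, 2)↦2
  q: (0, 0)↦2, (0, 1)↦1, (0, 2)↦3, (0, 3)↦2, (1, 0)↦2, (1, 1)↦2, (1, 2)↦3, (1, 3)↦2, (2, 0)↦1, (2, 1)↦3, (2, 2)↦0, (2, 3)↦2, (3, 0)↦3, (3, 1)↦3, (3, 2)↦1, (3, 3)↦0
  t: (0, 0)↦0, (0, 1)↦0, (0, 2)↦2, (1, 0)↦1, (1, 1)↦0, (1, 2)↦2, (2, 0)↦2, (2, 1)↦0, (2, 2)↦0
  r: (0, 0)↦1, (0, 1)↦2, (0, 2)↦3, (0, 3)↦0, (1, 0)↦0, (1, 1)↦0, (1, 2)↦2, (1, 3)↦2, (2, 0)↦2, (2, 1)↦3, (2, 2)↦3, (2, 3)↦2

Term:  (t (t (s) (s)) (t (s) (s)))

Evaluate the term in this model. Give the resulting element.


value = 0

  s = 1
  s = 1
  (t (s) (s)) = t(1, 1) = 0
  s = 1
  s = 1
  (t (s) (s)) = t(1, 1) = 0
  (t (t (s) (s)) (t (s) (s))) = t(0, 0) = 0
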